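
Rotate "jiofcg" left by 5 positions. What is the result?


Input: "jiofcg", rotate left by 5
First 5 characters: "jiofc"
Remaining characters: "g"
Concatenate remaining + first: "g" + "jiofc" = "gjiofc"

gjiofc


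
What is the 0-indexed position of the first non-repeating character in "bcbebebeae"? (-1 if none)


Input: bcbebebeae
Character frequencies:
  'a': 1
  'b': 4
  'c': 1
  'e': 4
Scanning left to right for freq == 1:
  Position 0 ('b'): freq=4, skip
  Position 1 ('c'): unique! => answer = 1

1


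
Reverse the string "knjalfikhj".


Input: knjalfikhj
Reading characters right to left:
  Position 9: 'j'
  Position 8: 'h'
  Position 7: 'k'
  Position 6: 'i'
  Position 5: 'f'
  Position 4: 'l'
  Position 3: 'a'
  Position 2: 'j'
  Position 1: 'n'
  Position 0: 'k'
Reversed: jhkiflajnk

jhkiflajnk


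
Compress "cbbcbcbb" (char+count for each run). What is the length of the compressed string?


Input: cbbcbcbb
Runs:
  'c' x 1 => "c1"
  'b' x 2 => "b2"
  'c' x 1 => "c1"
  'b' x 1 => "b1"
  'c' x 1 => "c1"
  'b' x 2 => "b2"
Compressed: "c1b2c1b1c1b2"
Compressed length: 12

12


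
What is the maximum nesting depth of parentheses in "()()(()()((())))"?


Input: "()()(()()((())))"
Tracking depth:
  Position 0 '(': depth becomes 1
  Position 1 ')': depth becomes 0
  Position 2 '(': depth becomes 1
  Position 3 ')': depth becomes 0
  Position 4 '(': depth becomes 1
  Position 5 '(': depth becomes 2
  Position 6 ')': depth becomes 1
  Position 7 '(': depth becomes 2
  Position 8 ')': depth becomes 1
  Position 9 '(': depth becomes 2
  Position 10 '(': depth becomes 3
  Position 11 '(': depth becomes 4
  Position 12 ')': depth becomes 3
  Position 13 ')': depth becomes 2
  Position 14 ')': depth becomes 1
  Position 15 ')': depth becomes 0
Maximum depth reached: 4

4


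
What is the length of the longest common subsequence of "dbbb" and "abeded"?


LCS of "dbbb" and "abeded"
DP table:
           a    b    e    d    e    d
      0    0    0    0    0    0    0
  d   0    0    0    0    1    1    1
  b   0    0    1    1    1    1    1
  b   0    0    1    1    1    1    1
  b   0    0    1    1    1    1    1
LCS length = dp[4][6] = 1

1


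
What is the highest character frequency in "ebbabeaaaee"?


Input: ebbabeaaaee
Character counts:
  'a': 4
  'b': 3
  'e': 4
Maximum frequency: 4

4


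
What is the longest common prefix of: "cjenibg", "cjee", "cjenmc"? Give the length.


Words: cjenibg, cjee, cjenmc
  Position 0: all 'c' => match
  Position 1: all 'j' => match
  Position 2: all 'e' => match
  Position 3: ('n', 'e', 'n') => mismatch, stop
LCP = "cje" (length 3)

3


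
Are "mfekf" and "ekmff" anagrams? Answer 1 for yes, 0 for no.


Strings: "mfekf", "ekmff"
Sorted first:  effkm
Sorted second: effkm
Sorted forms match => anagrams

1


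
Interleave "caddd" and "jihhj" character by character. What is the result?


Interleaving "caddd" and "jihhj":
  Position 0: 'c' from first, 'j' from second => "cj"
  Position 1: 'a' from first, 'i' from second => "ai"
  Position 2: 'd' from first, 'h' from second => "dh"
  Position 3: 'd' from first, 'h' from second => "dh"
  Position 4: 'd' from first, 'j' from second => "dj"
Result: cjaidhdhdj

cjaidhdhdj


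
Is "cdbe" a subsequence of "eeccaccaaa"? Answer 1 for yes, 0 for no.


Check if "cdbe" is a subsequence of "eeccaccaaa"
Greedy scan:
  Position 0 ('e'): no match needed
  Position 1 ('e'): no match needed
  Position 2 ('c'): matches sub[0] = 'c'
  Position 3 ('c'): no match needed
  Position 4 ('a'): no match needed
  Position 5 ('c'): no match needed
  Position 6 ('c'): no match needed
  Position 7 ('a'): no match needed
  Position 8 ('a'): no match needed
  Position 9 ('a'): no match needed
Only matched 1/4 characters => not a subsequence

0


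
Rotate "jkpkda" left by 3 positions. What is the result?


Input: "jkpkda", rotate left by 3
First 3 characters: "jkp"
Remaining characters: "kda"
Concatenate remaining + first: "kda" + "jkp" = "kdajkp"

kdajkp


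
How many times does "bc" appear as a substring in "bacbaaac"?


Searching for "bc" in "bacbaaac"
Scanning each position:
  Position 0: "ba" => no
  Position 1: "ac" => no
  Position 2: "cb" => no
  Position 3: "ba" => no
  Position 4: "aa" => no
  Position 5: "aa" => no
  Position 6: "ac" => no
Total occurrences: 0

0


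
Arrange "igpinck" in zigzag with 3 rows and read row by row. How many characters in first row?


Zigzag "igpinck" into 3 rows:
Placing characters:
  'i' => row 0
  'g' => row 1
  'p' => row 2
  'i' => row 1
  'n' => row 0
  'c' => row 1
  'k' => row 2
Rows:
  Row 0: "in"
  Row 1: "gic"
  Row 2: "pk"
First row length: 2

2


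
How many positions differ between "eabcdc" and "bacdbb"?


Comparing "eabcdc" and "bacdbb" position by position:
  Position 0: 'e' vs 'b' => DIFFER
  Position 1: 'a' vs 'a' => same
  Position 2: 'b' vs 'c' => DIFFER
  Position 3: 'c' vs 'd' => DIFFER
  Position 4: 'd' vs 'b' => DIFFER
  Position 5: 'c' vs 'b' => DIFFER
Positions that differ: 5

5


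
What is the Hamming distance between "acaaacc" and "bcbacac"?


Comparing "acaaacc" and "bcbacac" position by position:
  Position 0: 'a' vs 'b' => differ
  Position 1: 'c' vs 'c' => same
  Position 2: 'a' vs 'b' => differ
  Position 3: 'a' vs 'a' => same
  Position 4: 'a' vs 'c' => differ
  Position 5: 'c' vs 'a' => differ
  Position 6: 'c' vs 'c' => same
Total differences (Hamming distance): 4

4


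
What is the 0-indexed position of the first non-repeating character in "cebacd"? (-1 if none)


Input: cebacd
Character frequencies:
  'a': 1
  'b': 1
  'c': 2
  'd': 1
  'e': 1
Scanning left to right for freq == 1:
  Position 0 ('c'): freq=2, skip
  Position 1 ('e'): unique! => answer = 1

1


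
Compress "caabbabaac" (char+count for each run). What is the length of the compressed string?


Input: caabbabaac
Runs:
  'c' x 1 => "c1"
  'a' x 2 => "a2"
  'b' x 2 => "b2"
  'a' x 1 => "a1"
  'b' x 1 => "b1"
  'a' x 2 => "a2"
  'c' x 1 => "c1"
Compressed: "c1a2b2a1b1a2c1"
Compressed length: 14

14


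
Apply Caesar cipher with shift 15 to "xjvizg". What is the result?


Caesar cipher: shift "xjvizg" by 15
  'x' (pos 23) + 15 = pos 12 = 'm'
  'j' (pos 9) + 15 = pos 24 = 'y'
  'v' (pos 21) + 15 = pos 10 = 'k'
  'i' (pos 8) + 15 = pos 23 = 'x'
  'z' (pos 25) + 15 = pos 14 = 'o'
  'g' (pos 6) + 15 = pos 21 = 'v'
Result: mykxov

mykxov


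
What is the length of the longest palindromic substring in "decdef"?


Input: "decdef"
Checking substrings for palindromes:
  No multi-char palindromic substrings found
Longest palindromic substring: "d" with length 1

1


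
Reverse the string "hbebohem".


Input: hbebohem
Reading characters right to left:
  Position 7: 'm'
  Position 6: 'e'
  Position 5: 'h'
  Position 4: 'o'
  Position 3: 'b'
  Position 2: 'e'
  Position 1: 'b'
  Position 0: 'h'
Reversed: mehobebh

mehobebh


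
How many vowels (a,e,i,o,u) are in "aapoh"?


Input: aapoh
Checking each character:
  'a' at position 0: vowel (running total: 1)
  'a' at position 1: vowel (running total: 2)
  'p' at position 2: consonant
  'o' at position 3: vowel (running total: 3)
  'h' at position 4: consonant
Total vowels: 3

3


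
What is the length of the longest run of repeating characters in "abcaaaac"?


Input: "abcaaaac"
Scanning for longest run:
  Position 1 ('b'): new char, reset run to 1
  Position 2 ('c'): new char, reset run to 1
  Position 3 ('a'): new char, reset run to 1
  Position 4 ('a'): continues run of 'a', length=2
  Position 5 ('a'): continues run of 'a', length=3
  Position 6 ('a'): continues run of 'a', length=4
  Position 7 ('c'): new char, reset run to 1
Longest run: 'a' with length 4

4


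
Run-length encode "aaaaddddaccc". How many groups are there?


Input: aaaaddddaccc
Scanning for consecutive runs:
  Group 1: 'a' x 4 (positions 0-3)
  Group 2: 'd' x 4 (positions 4-7)
  Group 3: 'a' x 1 (positions 8-8)
  Group 4: 'c' x 3 (positions 9-11)
Total groups: 4

4


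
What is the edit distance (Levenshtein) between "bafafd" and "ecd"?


Computing edit distance: "bafafd" -> "ecd"
DP table:
           e    c    d
      0    1    2    3
  b   1    1    2    3
  a   2    2    2    3
  f   3    3    3    3
  a   4    4    4    4
  f   5    5    5    5
  d   6    6    6    5
Edit distance = dp[6][3] = 5

5


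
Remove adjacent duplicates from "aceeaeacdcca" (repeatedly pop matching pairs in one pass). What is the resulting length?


Input: aceeaeacdcca
Stack-based adjacent duplicate removal:
  Read 'a': push. Stack: a
  Read 'c': push. Stack: ac
  Read 'e': push. Stack: ace
  Read 'e': matches stack top 'e' => pop. Stack: ac
  Read 'a': push. Stack: aca
  Read 'e': push. Stack: acae
  Read 'a': push. Stack: acaea
  Read 'c': push. Stack: acaeac
  Read 'd': push. Stack: acaeacd
  Read 'c': push. Stack: acaeacdc
  Read 'c': matches stack top 'c' => pop. Stack: acaeacd
  Read 'a': push. Stack: acaeacda
Final stack: "acaeacda" (length 8)

8


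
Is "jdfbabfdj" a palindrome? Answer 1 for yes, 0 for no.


Input: jdfbabfdj
Reversed: jdfbabfdj
  Compare pos 0 ('j') with pos 8 ('j'): match
  Compare pos 1 ('d') with pos 7 ('d'): match
  Compare pos 2 ('f') with pos 6 ('f'): match
  Compare pos 3 ('b') with pos 5 ('b'): match
Result: palindrome

1


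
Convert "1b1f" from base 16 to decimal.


Input: "1b1f" in base 16
Positional expansion:
  Digit '1' (value 1) x 16^3 = 4096
  Digit 'b' (value 11) x 16^2 = 2816
  Digit '1' (value 1) x 16^1 = 16
  Digit 'f' (value 15) x 16^0 = 15
Sum = 6943

6943


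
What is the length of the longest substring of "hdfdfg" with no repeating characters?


Input: "hdfdfg"
Sliding window (track last position of each char):
  Position 0 ('h'): window [0,0] length 1 -- new best
  Position 1 ('d'): window [0,1] length 2 -- new best
  Position 2 ('f'): window [0,2] length 3 -- new best
  Position 3 ('d'): repeat (last at 1), move window start to 2
  Position 3 ('d'): window [2,3] length 2
  Position 4 ('f'): repeat (last at 2), move window start to 3
  Position 4 ('f'): window [3,4] length 2
  Position 5 ('g'): window [3,5] length 3
Longest substring with no repeats: "hdf" with length 3

3


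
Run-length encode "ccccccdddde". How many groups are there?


Input: ccccccdddde
Scanning for consecutive runs:
  Group 1: 'c' x 6 (positions 0-5)
  Group 2: 'd' x 4 (positions 6-9)
  Group 3: 'e' x 1 (positions 10-10)
Total groups: 3

3


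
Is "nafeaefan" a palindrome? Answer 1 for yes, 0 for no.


Input: nafeaefan
Reversed: nafeaefan
  Compare pos 0 ('n') with pos 8 ('n'): match
  Compare pos 1 ('a') with pos 7 ('a'): match
  Compare pos 2 ('f') with pos 6 ('f'): match
  Compare pos 3 ('e') with pos 5 ('e'): match
Result: palindrome

1


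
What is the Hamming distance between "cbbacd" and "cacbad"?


Comparing "cbbacd" and "cacbad" position by position:
  Position 0: 'c' vs 'c' => same
  Position 1: 'b' vs 'a' => differ
  Position 2: 'b' vs 'c' => differ
  Position 3: 'a' vs 'b' => differ
  Position 4: 'c' vs 'a' => differ
  Position 5: 'd' vs 'd' => same
Total differences (Hamming distance): 4

4


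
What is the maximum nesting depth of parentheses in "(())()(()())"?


Input: "(())()(()())"
Tracking depth:
  Position 0 '(': depth becomes 1
  Position 1 '(': depth becomes 2
  Position 2 ')': depth becomes 1
  Position 3 ')': depth becomes 0
  Position 4 '(': depth becomes 1
  Position 5 ')': depth becomes 0
  Position 6 '(': depth becomes 1
  Position 7 '(': depth becomes 2
  Position 8 ')': depth becomes 1
  Position 9 '(': depth becomes 2
  Position 10 ')': depth becomes 1
  Position 11 ')': depth becomes 0
Maximum depth reached: 2

2


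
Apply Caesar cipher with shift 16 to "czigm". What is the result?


Caesar cipher: shift "czigm" by 16
  'c' (pos 2) + 16 = pos 18 = 's'
  'z' (pos 25) + 16 = pos 15 = 'p'
  'i' (pos 8) + 16 = pos 24 = 'y'
  'g' (pos 6) + 16 = pos 22 = 'w'
  'm' (pos 12) + 16 = pos 2 = 'c'
Result: spywc

spywc


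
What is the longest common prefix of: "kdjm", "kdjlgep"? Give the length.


Words: kdjm, kdjlgep
  Position 0: all 'k' => match
  Position 1: all 'd' => match
  Position 2: all 'j' => match
  Position 3: ('m', 'l') => mismatch, stop
LCP = "kdj" (length 3)

3


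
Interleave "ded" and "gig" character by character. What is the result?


Interleaving "ded" and "gig":
  Position 0: 'd' from first, 'g' from second => "dg"
  Position 1: 'e' from first, 'i' from second => "ei"
  Position 2: 'd' from first, 'g' from second => "dg"
Result: dgeidg

dgeidg


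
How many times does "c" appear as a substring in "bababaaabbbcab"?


Searching for "c" in "bababaaabbbcab"
Scanning each position:
  Position 0: "b" => no
  Position 1: "a" => no
  Position 2: "b" => no
  Position 3: "a" => no
  Position 4: "b" => no
  Position 5: "a" => no
  Position 6: "a" => no
  Position 7: "a" => no
  Position 8: "b" => no
  Position 9: "b" => no
  Position 10: "b" => no
  Position 11: "c" => MATCH
  Position 12: "a" => no
  Position 13: "b" => no
Total occurrences: 1

1


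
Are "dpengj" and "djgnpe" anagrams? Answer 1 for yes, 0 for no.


Strings: "dpengj", "djgnpe"
Sorted first:  degjnp
Sorted second: degjnp
Sorted forms match => anagrams

1


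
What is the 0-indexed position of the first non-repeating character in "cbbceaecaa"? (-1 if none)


Input: cbbceaecaa
Character frequencies:
  'a': 3
  'b': 2
  'c': 3
  'e': 2
Scanning left to right for freq == 1:
  Position 0 ('c'): freq=3, skip
  Position 1 ('b'): freq=2, skip
  Position 2 ('b'): freq=2, skip
  Position 3 ('c'): freq=3, skip
  Position 4 ('e'): freq=2, skip
  Position 5 ('a'): freq=3, skip
  Position 6 ('e'): freq=2, skip
  Position 7 ('c'): freq=3, skip
  Position 8 ('a'): freq=3, skip
  Position 9 ('a'): freq=3, skip
  No unique character found => answer = -1

-1


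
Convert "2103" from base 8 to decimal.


Input: "2103" in base 8
Positional expansion:
  Digit '2' (value 2) x 8^3 = 1024
  Digit '1' (value 1) x 8^2 = 64
  Digit '0' (value 0) x 8^1 = 0
  Digit '3' (value 3) x 8^0 = 3
Sum = 1091

1091


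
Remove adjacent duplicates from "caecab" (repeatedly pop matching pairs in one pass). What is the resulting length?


Input: caecab
Stack-based adjacent duplicate removal:
  Read 'c': push. Stack: c
  Read 'a': push. Stack: ca
  Read 'e': push. Stack: cae
  Read 'c': push. Stack: caec
  Read 'a': push. Stack: caeca
  Read 'b': push. Stack: caecab
Final stack: "caecab" (length 6)

6


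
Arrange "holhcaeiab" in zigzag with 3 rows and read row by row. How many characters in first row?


Zigzag "holhcaeiab" into 3 rows:
Placing characters:
  'h' => row 0
  'o' => row 1
  'l' => row 2
  'h' => row 1
  'c' => row 0
  'a' => row 1
  'e' => row 2
  'i' => row 1
  'a' => row 0
  'b' => row 1
Rows:
  Row 0: "hca"
  Row 1: "ohaib"
  Row 2: "le"
First row length: 3

3


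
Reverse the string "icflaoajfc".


Input: icflaoajfc
Reading characters right to left:
  Position 9: 'c'
  Position 8: 'f'
  Position 7: 'j'
  Position 6: 'a'
  Position 5: 'o'
  Position 4: 'a'
  Position 3: 'l'
  Position 2: 'f'
  Position 1: 'c'
  Position 0: 'i'
Reversed: cfjaoalfci

cfjaoalfci


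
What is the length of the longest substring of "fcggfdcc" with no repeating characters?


Input: "fcggfdcc"
Sliding window (track last position of each char):
  Position 0 ('f'): window [0,0] length 1 -- new best
  Position 1 ('c'): window [0,1] length 2 -- new best
  Position 2 ('g'): window [0,2] length 3 -- new best
  Position 3 ('g'): repeat (last at 2), move window start to 3
  Position 3 ('g'): window [3,3] length 1
  Position 4 ('f'): window [3,4] length 2
  Position 5 ('d'): window [3,5] length 3
  Position 6 ('c'): window [3,6] length 4 -- new best
  Position 7 ('c'): repeat (last at 6), move window start to 7
  Position 7 ('c'): window [7,7] length 1
Longest substring with no repeats: "gfdc" with length 4

4


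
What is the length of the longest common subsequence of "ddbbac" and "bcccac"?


LCS of "ddbbac" and "bcccac"
DP table:
           b    c    c    c    a    c
      0    0    0    0    0    0    0
  d   0    0    0    0    0    0    0
  d   0    0    0    0    0    0    0
  b   0    1    1    1    1    1    1
  b   0    1    1    1    1    1    1
  a   0    1    1    1    1    2    2
  c   0    1    2    2    2    2    3
LCS length = dp[6][6] = 3

3


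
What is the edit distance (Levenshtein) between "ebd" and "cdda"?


Computing edit distance: "ebd" -> "cdda"
DP table:
           c    d    d    a
      0    1    2    3    4
  e   1    1    2    3    4
  b   2    2    2    3    4
  d   3    3    2    2    3
Edit distance = dp[3][4] = 3

3


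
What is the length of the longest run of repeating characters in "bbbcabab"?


Input: "bbbcabab"
Scanning for longest run:
  Position 1 ('b'): continues run of 'b', length=2
  Position 2 ('b'): continues run of 'b', length=3
  Position 3 ('c'): new char, reset run to 1
  Position 4 ('a'): new char, reset run to 1
  Position 5 ('b'): new char, reset run to 1
  Position 6 ('a'): new char, reset run to 1
  Position 7 ('b'): new char, reset run to 1
Longest run: 'b' with length 3

3


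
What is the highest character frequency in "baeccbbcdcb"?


Input: baeccbbcdcb
Character counts:
  'a': 1
  'b': 4
  'c': 4
  'd': 1
  'e': 1
Maximum frequency: 4

4


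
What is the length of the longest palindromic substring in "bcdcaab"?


Input: "bcdcaab"
Checking substrings for palindromes:
  [1:4] "cdc" (len 3) => palindrome
  [4:6] "aa" (len 2) => palindrome
Longest palindromic substring: "cdc" with length 3

3


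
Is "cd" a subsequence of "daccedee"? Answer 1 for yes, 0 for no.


Check if "cd" is a subsequence of "daccedee"
Greedy scan:
  Position 0 ('d'): no match needed
  Position 1 ('a'): no match needed
  Position 2 ('c'): matches sub[0] = 'c'
  Position 3 ('c'): no match needed
  Position 4 ('e'): no match needed
  Position 5 ('d'): matches sub[1] = 'd'
  Position 6 ('e'): no match needed
  Position 7 ('e'): no match needed
All 2 characters matched => is a subsequence

1


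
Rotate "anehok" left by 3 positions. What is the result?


Input: "anehok", rotate left by 3
First 3 characters: "ane"
Remaining characters: "hok"
Concatenate remaining + first: "hok" + "ane" = "hokane"

hokane


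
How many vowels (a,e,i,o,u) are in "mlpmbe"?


Input: mlpmbe
Checking each character:
  'm' at position 0: consonant
  'l' at position 1: consonant
  'p' at position 2: consonant
  'm' at position 3: consonant
  'b' at position 4: consonant
  'e' at position 5: vowel (running total: 1)
Total vowels: 1

1


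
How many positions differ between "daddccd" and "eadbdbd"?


Comparing "daddccd" and "eadbdbd" position by position:
  Position 0: 'd' vs 'e' => DIFFER
  Position 1: 'a' vs 'a' => same
  Position 2: 'd' vs 'd' => same
  Position 3: 'd' vs 'b' => DIFFER
  Position 4: 'c' vs 'd' => DIFFER
  Position 5: 'c' vs 'b' => DIFFER
  Position 6: 'd' vs 'd' => same
Positions that differ: 4

4


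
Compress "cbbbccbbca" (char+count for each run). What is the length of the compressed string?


Input: cbbbccbbca
Runs:
  'c' x 1 => "c1"
  'b' x 3 => "b3"
  'c' x 2 => "c2"
  'b' x 2 => "b2"
  'c' x 1 => "c1"
  'a' x 1 => "a1"
Compressed: "c1b3c2b2c1a1"
Compressed length: 12

12


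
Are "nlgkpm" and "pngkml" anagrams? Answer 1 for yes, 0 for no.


Strings: "nlgkpm", "pngkml"
Sorted first:  gklmnp
Sorted second: gklmnp
Sorted forms match => anagrams

1


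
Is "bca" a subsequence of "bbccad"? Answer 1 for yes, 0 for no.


Check if "bca" is a subsequence of "bbccad"
Greedy scan:
  Position 0 ('b'): matches sub[0] = 'b'
  Position 1 ('b'): no match needed
  Position 2 ('c'): matches sub[1] = 'c'
  Position 3 ('c'): no match needed
  Position 4 ('a'): matches sub[2] = 'a'
  Position 5 ('d'): no match needed
All 3 characters matched => is a subsequence

1


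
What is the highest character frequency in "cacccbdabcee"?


Input: cacccbdabcee
Character counts:
  'a': 2
  'b': 2
  'c': 5
  'd': 1
  'e': 2
Maximum frequency: 5

5


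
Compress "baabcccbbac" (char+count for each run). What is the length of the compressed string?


Input: baabcccbbac
Runs:
  'b' x 1 => "b1"
  'a' x 2 => "a2"
  'b' x 1 => "b1"
  'c' x 3 => "c3"
  'b' x 2 => "b2"
  'a' x 1 => "a1"
  'c' x 1 => "c1"
Compressed: "b1a2b1c3b2a1c1"
Compressed length: 14

14


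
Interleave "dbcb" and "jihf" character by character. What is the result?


Interleaving "dbcb" and "jihf":
  Position 0: 'd' from first, 'j' from second => "dj"
  Position 1: 'b' from first, 'i' from second => "bi"
  Position 2: 'c' from first, 'h' from second => "ch"
  Position 3: 'b' from first, 'f' from second => "bf"
Result: djbichbf

djbichbf


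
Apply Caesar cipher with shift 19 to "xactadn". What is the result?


Caesar cipher: shift "xactadn" by 19
  'x' (pos 23) + 19 = pos 16 = 'q'
  'a' (pos 0) + 19 = pos 19 = 't'
  'c' (pos 2) + 19 = pos 21 = 'v'
  't' (pos 19) + 19 = pos 12 = 'm'
  'a' (pos 0) + 19 = pos 19 = 't'
  'd' (pos 3) + 19 = pos 22 = 'w'
  'n' (pos 13) + 19 = pos 6 = 'g'
Result: qtvmtwg

qtvmtwg


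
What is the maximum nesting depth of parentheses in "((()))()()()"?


Input: "((()))()()()"
Tracking depth:
  Position 0 '(': depth becomes 1
  Position 1 '(': depth becomes 2
  Position 2 '(': depth becomes 3
  Position 3 ')': depth becomes 2
  Position 4 ')': depth becomes 1
  Position 5 ')': depth becomes 0
  Position 6 '(': depth becomes 1
  Position 7 ')': depth becomes 0
  Position 8 '(': depth becomes 1
  Position 9 ')': depth becomes 0
  Position 10 '(': depth becomes 1
  Position 11 ')': depth becomes 0
Maximum depth reached: 3

3


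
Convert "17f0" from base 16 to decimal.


Input: "17f0" in base 16
Positional expansion:
  Digit '1' (value 1) x 16^3 = 4096
  Digit '7' (value 7) x 16^2 = 1792
  Digit 'f' (value 15) x 16^1 = 240
  Digit '0' (value 0) x 16^0 = 0
Sum = 6128

6128


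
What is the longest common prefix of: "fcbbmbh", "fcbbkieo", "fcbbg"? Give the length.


Words: fcbbmbh, fcbbkieo, fcbbg
  Position 0: all 'f' => match
  Position 1: all 'c' => match
  Position 2: all 'b' => match
  Position 3: all 'b' => match
  Position 4: ('m', 'k', 'g') => mismatch, stop
LCP = "fcbb" (length 4)

4


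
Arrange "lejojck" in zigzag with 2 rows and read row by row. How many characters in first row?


Zigzag "lejojck" into 2 rows:
Placing characters:
  'l' => row 0
  'e' => row 1
  'j' => row 0
  'o' => row 1
  'j' => row 0
  'c' => row 1
  'k' => row 0
Rows:
  Row 0: "ljjk"
  Row 1: "eoc"
First row length: 4

4


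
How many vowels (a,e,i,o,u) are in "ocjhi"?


Input: ocjhi
Checking each character:
  'o' at position 0: vowel (running total: 1)
  'c' at position 1: consonant
  'j' at position 2: consonant
  'h' at position 3: consonant
  'i' at position 4: vowel (running total: 2)
Total vowels: 2

2


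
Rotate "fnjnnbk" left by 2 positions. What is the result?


Input: "fnjnnbk", rotate left by 2
First 2 characters: "fn"
Remaining characters: "jnnbk"
Concatenate remaining + first: "jnnbk" + "fn" = "jnnbkfn"

jnnbkfn


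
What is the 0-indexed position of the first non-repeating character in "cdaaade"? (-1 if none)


Input: cdaaade
Character frequencies:
  'a': 3
  'c': 1
  'd': 2
  'e': 1
Scanning left to right for freq == 1:
  Position 0 ('c'): unique! => answer = 0

0


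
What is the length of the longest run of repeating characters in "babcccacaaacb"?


Input: "babcccacaaacb"
Scanning for longest run:
  Position 1 ('a'): new char, reset run to 1
  Position 2 ('b'): new char, reset run to 1
  Position 3 ('c'): new char, reset run to 1
  Position 4 ('c'): continues run of 'c', length=2
  Position 5 ('c'): continues run of 'c', length=3
  Position 6 ('a'): new char, reset run to 1
  Position 7 ('c'): new char, reset run to 1
  Position 8 ('a'): new char, reset run to 1
  Position 9 ('a'): continues run of 'a', length=2
  Position 10 ('a'): continues run of 'a', length=3
  Position 11 ('c'): new char, reset run to 1
  Position 12 ('b'): new char, reset run to 1
Longest run: 'c' with length 3

3


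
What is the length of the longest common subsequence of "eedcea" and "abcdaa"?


LCS of "eedcea" and "abcdaa"
DP table:
           a    b    c    d    a    a
      0    0    0    0    0    0    0
  e   0    0    0    0    0    0    0
  e   0    0    0    0    0    0    0
  d   0    0    0    0    1    1    1
  c   0    0    0    1    1    1    1
  e   0    0    0    1    1    1    1
  a   0    1    1    1    1    2    2
LCS length = dp[6][6] = 2

2


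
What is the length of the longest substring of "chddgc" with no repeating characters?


Input: "chddgc"
Sliding window (track last position of each char):
  Position 0 ('c'): window [0,0] length 1 -- new best
  Position 1 ('h'): window [0,1] length 2 -- new best
  Position 2 ('d'): window [0,2] length 3 -- new best
  Position 3 ('d'): repeat (last at 2), move window start to 3
  Position 3 ('d'): window [3,3] length 1
  Position 4 ('g'): window [3,4] length 2
  Position 5 ('c'): window [3,5] length 3
Longest substring with no repeats: "chd" with length 3

3


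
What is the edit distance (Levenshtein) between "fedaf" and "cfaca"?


Computing edit distance: "fedaf" -> "cfaca"
DP table:
           c    f    a    c    a
      0    1    2    3    4    5
  f   1    1    1    2    3    4
  e   2    2    2    2    3    4
  d   3    3    3    3    3    4
  a   4    4    4    3    4    3
  f   5    5    4    4    4    4
Edit distance = dp[5][5] = 4

4


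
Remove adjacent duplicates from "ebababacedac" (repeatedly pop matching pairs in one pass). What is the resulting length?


Input: ebababacedac
Stack-based adjacent duplicate removal:
  Read 'e': push. Stack: e
  Read 'b': push. Stack: eb
  Read 'a': push. Stack: eba
  Read 'b': push. Stack: ebab
  Read 'a': push. Stack: ebaba
  Read 'b': push. Stack: ebabab
  Read 'a': push. Stack: ebababa
  Read 'c': push. Stack: ebababac
  Read 'e': push. Stack: ebababace
  Read 'd': push. Stack: ebababaced
  Read 'a': push. Stack: ebababaceda
  Read 'c': push. Stack: ebababacedac
Final stack: "ebababacedac" (length 12)

12


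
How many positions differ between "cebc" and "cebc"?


Comparing "cebc" and "cebc" position by position:
  Position 0: 'c' vs 'c' => same
  Position 1: 'e' vs 'e' => same
  Position 2: 'b' vs 'b' => same
  Position 3: 'c' vs 'c' => same
Positions that differ: 0

0


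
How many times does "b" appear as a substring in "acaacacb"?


Searching for "b" in "acaacacb"
Scanning each position:
  Position 0: "a" => no
  Position 1: "c" => no
  Position 2: "a" => no
  Position 3: "a" => no
  Position 4: "c" => no
  Position 5: "a" => no
  Position 6: "c" => no
  Position 7: "b" => MATCH
Total occurrences: 1

1


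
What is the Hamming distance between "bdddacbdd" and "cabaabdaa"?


Comparing "bdddacbdd" and "cabaabdaa" position by position:
  Position 0: 'b' vs 'c' => differ
  Position 1: 'd' vs 'a' => differ
  Position 2: 'd' vs 'b' => differ
  Position 3: 'd' vs 'a' => differ
  Position 4: 'a' vs 'a' => same
  Position 5: 'c' vs 'b' => differ
  Position 6: 'b' vs 'd' => differ
  Position 7: 'd' vs 'a' => differ
  Position 8: 'd' vs 'a' => differ
Total differences (Hamming distance): 8

8


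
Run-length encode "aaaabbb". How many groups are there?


Input: aaaabbb
Scanning for consecutive runs:
  Group 1: 'a' x 4 (positions 0-3)
  Group 2: 'b' x 3 (positions 4-6)
Total groups: 2

2


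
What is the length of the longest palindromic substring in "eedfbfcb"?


Input: "eedfbfcb"
Checking substrings for palindromes:
  [3:6] "fbf" (len 3) => palindrome
  [0:2] "ee" (len 2) => palindrome
Longest palindromic substring: "fbf" with length 3

3


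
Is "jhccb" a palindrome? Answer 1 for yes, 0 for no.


Input: jhccb
Reversed: bcchj
  Compare pos 0 ('j') with pos 4 ('b'): MISMATCH
  Compare pos 1 ('h') with pos 3 ('c'): MISMATCH
Result: not a palindrome

0


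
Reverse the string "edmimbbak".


Input: edmimbbak
Reading characters right to left:
  Position 8: 'k'
  Position 7: 'a'
  Position 6: 'b'
  Position 5: 'b'
  Position 4: 'm'
  Position 3: 'i'
  Position 2: 'm'
  Position 1: 'd'
  Position 0: 'e'
Reversed: kabbmimde

kabbmimde


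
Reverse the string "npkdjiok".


Input: npkdjiok
Reading characters right to left:
  Position 7: 'k'
  Position 6: 'o'
  Position 5: 'i'
  Position 4: 'j'
  Position 3: 'd'
  Position 2: 'k'
  Position 1: 'p'
  Position 0: 'n'
Reversed: koijdkpn

koijdkpn


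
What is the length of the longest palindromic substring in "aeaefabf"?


Input: "aeaefabf"
Checking substrings for palindromes:
  [0:3] "aea" (len 3) => palindrome
  [1:4] "eae" (len 3) => palindrome
Longest palindromic substring: "aea" with length 3

3


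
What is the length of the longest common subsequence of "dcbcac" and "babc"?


LCS of "dcbcac" and "babc"
DP table:
           b    a    b    c
      0    0    0    0    0
  d   0    0    0    0    0
  c   0    0    0    0    1
  b   0    1    1    1    1
  c   0    1    1    1    2
  a   0    1    2    2    2
  c   0    1    2    2    3
LCS length = dp[6][4] = 3

3


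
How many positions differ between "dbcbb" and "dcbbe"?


Comparing "dbcbb" and "dcbbe" position by position:
  Position 0: 'd' vs 'd' => same
  Position 1: 'b' vs 'c' => DIFFER
  Position 2: 'c' vs 'b' => DIFFER
  Position 3: 'b' vs 'b' => same
  Position 4: 'b' vs 'e' => DIFFER
Positions that differ: 3

3


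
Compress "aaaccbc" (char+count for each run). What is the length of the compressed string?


Input: aaaccbc
Runs:
  'a' x 3 => "a3"
  'c' x 2 => "c2"
  'b' x 1 => "b1"
  'c' x 1 => "c1"
Compressed: "a3c2b1c1"
Compressed length: 8

8


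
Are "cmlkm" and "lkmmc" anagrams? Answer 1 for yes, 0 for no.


Strings: "cmlkm", "lkmmc"
Sorted first:  cklmm
Sorted second: cklmm
Sorted forms match => anagrams

1


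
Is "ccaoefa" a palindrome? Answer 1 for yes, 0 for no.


Input: ccaoefa
Reversed: afeoacc
  Compare pos 0 ('c') with pos 6 ('a'): MISMATCH
  Compare pos 1 ('c') with pos 5 ('f'): MISMATCH
  Compare pos 2 ('a') with pos 4 ('e'): MISMATCH
Result: not a palindrome

0


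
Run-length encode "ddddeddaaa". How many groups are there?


Input: ddddeddaaa
Scanning for consecutive runs:
  Group 1: 'd' x 4 (positions 0-3)
  Group 2: 'e' x 1 (positions 4-4)
  Group 3: 'd' x 2 (positions 5-6)
  Group 4: 'a' x 3 (positions 7-9)
Total groups: 4

4


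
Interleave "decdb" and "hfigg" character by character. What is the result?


Interleaving "decdb" and "hfigg":
  Position 0: 'd' from first, 'h' from second => "dh"
  Position 1: 'e' from first, 'f' from second => "ef"
  Position 2: 'c' from first, 'i' from second => "ci"
  Position 3: 'd' from first, 'g' from second => "dg"
  Position 4: 'b' from first, 'g' from second => "bg"
Result: dhefcidgbg

dhefcidgbg


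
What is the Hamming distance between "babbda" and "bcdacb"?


Comparing "babbda" and "bcdacb" position by position:
  Position 0: 'b' vs 'b' => same
  Position 1: 'a' vs 'c' => differ
  Position 2: 'b' vs 'd' => differ
  Position 3: 'b' vs 'a' => differ
  Position 4: 'd' vs 'c' => differ
  Position 5: 'a' vs 'b' => differ
Total differences (Hamming distance): 5

5


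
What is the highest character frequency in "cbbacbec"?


Input: cbbacbec
Character counts:
  'a': 1
  'b': 3
  'c': 3
  'e': 1
Maximum frequency: 3

3


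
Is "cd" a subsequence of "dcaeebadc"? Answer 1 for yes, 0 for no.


Check if "cd" is a subsequence of "dcaeebadc"
Greedy scan:
  Position 0 ('d'): no match needed
  Position 1 ('c'): matches sub[0] = 'c'
  Position 2 ('a'): no match needed
  Position 3 ('e'): no match needed
  Position 4 ('e'): no match needed
  Position 5 ('b'): no match needed
  Position 6 ('a'): no match needed
  Position 7 ('d'): matches sub[1] = 'd'
  Position 8 ('c'): no match needed
All 2 characters matched => is a subsequence

1


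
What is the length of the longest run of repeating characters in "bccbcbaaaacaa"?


Input: "bccbcbaaaacaa"
Scanning for longest run:
  Position 1 ('c'): new char, reset run to 1
  Position 2 ('c'): continues run of 'c', length=2
  Position 3 ('b'): new char, reset run to 1
  Position 4 ('c'): new char, reset run to 1
  Position 5 ('b'): new char, reset run to 1
  Position 6 ('a'): new char, reset run to 1
  Position 7 ('a'): continues run of 'a', length=2
  Position 8 ('a'): continues run of 'a', length=3
  Position 9 ('a'): continues run of 'a', length=4
  Position 10 ('c'): new char, reset run to 1
  Position 11 ('a'): new char, reset run to 1
  Position 12 ('a'): continues run of 'a', length=2
Longest run: 'a' with length 4

4


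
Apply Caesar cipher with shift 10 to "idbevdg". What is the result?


Caesar cipher: shift "idbevdg" by 10
  'i' (pos 8) + 10 = pos 18 = 's'
  'd' (pos 3) + 10 = pos 13 = 'n'
  'b' (pos 1) + 10 = pos 11 = 'l'
  'e' (pos 4) + 10 = pos 14 = 'o'
  'v' (pos 21) + 10 = pos 5 = 'f'
  'd' (pos 3) + 10 = pos 13 = 'n'
  'g' (pos 6) + 10 = pos 16 = 'q'
Result: snlofnq

snlofnq


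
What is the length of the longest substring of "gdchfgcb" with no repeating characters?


Input: "gdchfgcb"
Sliding window (track last position of each char):
  Position 0 ('g'): window [0,0] length 1 -- new best
  Position 1 ('d'): window [0,1] length 2 -- new best
  Position 2 ('c'): window [0,2] length 3 -- new best
  Position 3 ('h'): window [0,3] length 4 -- new best
  Position 4 ('f'): window [0,4] length 5 -- new best
  Position 5 ('g'): repeat (last at 0), move window start to 1
  Position 5 ('g'): window [1,5] length 5
  Position 6 ('c'): repeat (last at 2), move window start to 3
  Position 6 ('c'): window [3,6] length 4
  Position 7 ('b'): window [3,7] length 5
Longest substring with no repeats: "gdchf" with length 5

5


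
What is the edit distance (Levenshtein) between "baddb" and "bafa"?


Computing edit distance: "baddb" -> "bafa"
DP table:
           b    a    f    a
      0    1    2    3    4
  b   1    0    1    2    3
  a   2    1    0    1    2
  d   3    2    1    1    2
  d   4    3    2    2    2
  b   5    4    3    3    3
Edit distance = dp[5][4] = 3

3


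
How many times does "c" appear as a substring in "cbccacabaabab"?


Searching for "c" in "cbccacabaabab"
Scanning each position:
  Position 0: "c" => MATCH
  Position 1: "b" => no
  Position 2: "c" => MATCH
  Position 3: "c" => MATCH
  Position 4: "a" => no
  Position 5: "c" => MATCH
  Position 6: "a" => no
  Position 7: "b" => no
  Position 8: "a" => no
  Position 9: "a" => no
  Position 10: "b" => no
  Position 11: "a" => no
  Position 12: "b" => no
Total occurrences: 4

4


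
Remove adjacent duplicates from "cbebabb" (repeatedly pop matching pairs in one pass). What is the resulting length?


Input: cbebabb
Stack-based adjacent duplicate removal:
  Read 'c': push. Stack: c
  Read 'b': push. Stack: cb
  Read 'e': push. Stack: cbe
  Read 'b': push. Stack: cbeb
  Read 'a': push. Stack: cbeba
  Read 'b': push. Stack: cbebab
  Read 'b': matches stack top 'b' => pop. Stack: cbeba
Final stack: "cbeba" (length 5)

5


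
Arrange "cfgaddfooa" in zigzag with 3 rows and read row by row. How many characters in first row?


Zigzag "cfgaddfooa" into 3 rows:
Placing characters:
  'c' => row 0
  'f' => row 1
  'g' => row 2
  'a' => row 1
  'd' => row 0
  'd' => row 1
  'f' => row 2
  'o' => row 1
  'o' => row 0
  'a' => row 1
Rows:
  Row 0: "cdo"
  Row 1: "fadoa"
  Row 2: "gf"
First row length: 3

3


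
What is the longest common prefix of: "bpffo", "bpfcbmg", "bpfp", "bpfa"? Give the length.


Words: bpffo, bpfcbmg, bpfp, bpfa
  Position 0: all 'b' => match
  Position 1: all 'p' => match
  Position 2: all 'f' => match
  Position 3: ('f', 'c', 'p', 'a') => mismatch, stop
LCP = "bpf" (length 3)

3


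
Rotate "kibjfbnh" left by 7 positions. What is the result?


Input: "kibjfbnh", rotate left by 7
First 7 characters: "kibjfbn"
Remaining characters: "h"
Concatenate remaining + first: "h" + "kibjfbn" = "hkibjfbn"

hkibjfbn


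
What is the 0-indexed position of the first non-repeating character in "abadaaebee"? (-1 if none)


Input: abadaaebee
Character frequencies:
  'a': 4
  'b': 2
  'd': 1
  'e': 3
Scanning left to right for freq == 1:
  Position 0 ('a'): freq=4, skip
  Position 1 ('b'): freq=2, skip
  Position 2 ('a'): freq=4, skip
  Position 3 ('d'): unique! => answer = 3

3


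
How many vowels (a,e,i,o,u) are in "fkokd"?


Input: fkokd
Checking each character:
  'f' at position 0: consonant
  'k' at position 1: consonant
  'o' at position 2: vowel (running total: 1)
  'k' at position 3: consonant
  'd' at position 4: consonant
Total vowels: 1

1


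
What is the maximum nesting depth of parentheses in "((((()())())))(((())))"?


Input: "((((()())())))(((())))"
Tracking depth:
  Position 0 '(': depth becomes 1
  Position 1 '(': depth becomes 2
  Position 2 '(': depth becomes 3
  Position 3 '(': depth becomes 4
  Position 4 '(': depth becomes 5
  Position 5 ')': depth becomes 4
  Position 6 '(': depth becomes 5
  Position 7 ')': depth becomes 4
  Position 8 ')': depth becomes 3
  Position 9 '(': depth becomes 4
  Position 10 ')': depth becomes 3
  Position 11 ')': depth becomes 2
  Position 12 ')': depth becomes 1
  Position 13 ')': depth becomes 0
  Position 14 '(': depth becomes 1
  Position 15 '(': depth becomes 2
  Position 16 '(': depth becomes 3
  Position 17 '(': depth becomes 4
  Position 18 ')': depth becomes 3
  Position 19 ')': depth becomes 2
  Position 20 ')': depth becomes 1
  Position 21 ')': depth becomes 0
Maximum depth reached: 5

5


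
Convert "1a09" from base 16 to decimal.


Input: "1a09" in base 16
Positional expansion:
  Digit '1' (value 1) x 16^3 = 4096
  Digit 'a' (value 10) x 16^2 = 2560
  Digit '0' (value 0) x 16^1 = 0
  Digit '9' (value 9) x 16^0 = 9
Sum = 6665

6665


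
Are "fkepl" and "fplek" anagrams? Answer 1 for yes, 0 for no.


Strings: "fkepl", "fplek"
Sorted first:  efklp
Sorted second: efklp
Sorted forms match => anagrams

1


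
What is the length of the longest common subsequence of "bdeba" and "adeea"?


LCS of "bdeba" and "adeea"
DP table:
           a    d    e    e    a
      0    0    0    0    0    0
  b   0    0    0    0    0    0
  d   0    0    1    1    1    1
  e   0    0    1    2    2    2
  b   0    0    1    2    2    2
  a   0    1    1    2    2    3
LCS length = dp[5][5] = 3

3


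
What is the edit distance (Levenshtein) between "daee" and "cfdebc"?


Computing edit distance: "daee" -> "cfdebc"
DP table:
           c    f    d    e    b    c
      0    1    2    3    4    5    6
  d   1    1    2    2    3    4    5
  a   2    2    2    3    3    4    5
  e   3    3    3    3    3    4    5
  e   4    4    4    4    3    4    5
Edit distance = dp[4][6] = 5

5


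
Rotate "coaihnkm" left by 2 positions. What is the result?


Input: "coaihnkm", rotate left by 2
First 2 characters: "co"
Remaining characters: "aihnkm"
Concatenate remaining + first: "aihnkm" + "co" = "aihnkmco"

aihnkmco


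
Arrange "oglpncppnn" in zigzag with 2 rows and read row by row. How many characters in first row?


Zigzag "oglpncppnn" into 2 rows:
Placing characters:
  'o' => row 0
  'g' => row 1
  'l' => row 0
  'p' => row 1
  'n' => row 0
  'c' => row 1
  'p' => row 0
  'p' => row 1
  'n' => row 0
  'n' => row 1
Rows:
  Row 0: "olnpn"
  Row 1: "gpcpn"
First row length: 5

5


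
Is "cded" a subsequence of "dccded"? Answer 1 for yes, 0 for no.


Check if "cded" is a subsequence of "dccded"
Greedy scan:
  Position 0 ('d'): no match needed
  Position 1 ('c'): matches sub[0] = 'c'
  Position 2 ('c'): no match needed
  Position 3 ('d'): matches sub[1] = 'd'
  Position 4 ('e'): matches sub[2] = 'e'
  Position 5 ('d'): matches sub[3] = 'd'
All 4 characters matched => is a subsequence

1


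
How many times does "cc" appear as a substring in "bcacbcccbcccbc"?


Searching for "cc" in "bcacbcccbcccbc"
Scanning each position:
  Position 0: "bc" => no
  Position 1: "ca" => no
  Position 2: "ac" => no
  Position 3: "cb" => no
  Position 4: "bc" => no
  Position 5: "cc" => MATCH
  Position 6: "cc" => MATCH
  Position 7: "cb" => no
  Position 8: "bc" => no
  Position 9: "cc" => MATCH
  Position 10: "cc" => MATCH
  Position 11: "cb" => no
  Position 12: "bc" => no
Total occurrences: 4

4
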